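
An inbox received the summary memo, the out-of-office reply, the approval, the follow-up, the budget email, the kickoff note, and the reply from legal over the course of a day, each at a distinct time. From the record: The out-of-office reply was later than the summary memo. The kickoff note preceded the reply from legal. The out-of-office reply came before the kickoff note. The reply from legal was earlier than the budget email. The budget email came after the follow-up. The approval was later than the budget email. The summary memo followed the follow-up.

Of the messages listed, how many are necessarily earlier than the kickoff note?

3

Directly stated before the kickoff note: the out-of-office reply.
The follow-up reaches the kickoff note via the follow-up → the summary memo → the out-of-office reply → the kickoff note.
The summary memo reaches the kickoff note via the summary memo → the out-of-office reply → the kickoff note.
That's the follow-up, the out-of-office reply, and the summary memo — 3 in all.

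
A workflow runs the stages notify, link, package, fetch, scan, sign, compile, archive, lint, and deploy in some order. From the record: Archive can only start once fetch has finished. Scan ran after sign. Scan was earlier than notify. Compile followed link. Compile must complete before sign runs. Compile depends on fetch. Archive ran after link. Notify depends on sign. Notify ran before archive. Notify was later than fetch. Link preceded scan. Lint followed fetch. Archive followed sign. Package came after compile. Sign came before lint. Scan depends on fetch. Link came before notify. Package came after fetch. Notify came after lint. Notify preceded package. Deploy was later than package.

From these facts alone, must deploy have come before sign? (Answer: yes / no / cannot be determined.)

Tracing the constraints gives sign → notify → package → deploy, so sign must come before deploy.
That means deploy cannot be before sign.

no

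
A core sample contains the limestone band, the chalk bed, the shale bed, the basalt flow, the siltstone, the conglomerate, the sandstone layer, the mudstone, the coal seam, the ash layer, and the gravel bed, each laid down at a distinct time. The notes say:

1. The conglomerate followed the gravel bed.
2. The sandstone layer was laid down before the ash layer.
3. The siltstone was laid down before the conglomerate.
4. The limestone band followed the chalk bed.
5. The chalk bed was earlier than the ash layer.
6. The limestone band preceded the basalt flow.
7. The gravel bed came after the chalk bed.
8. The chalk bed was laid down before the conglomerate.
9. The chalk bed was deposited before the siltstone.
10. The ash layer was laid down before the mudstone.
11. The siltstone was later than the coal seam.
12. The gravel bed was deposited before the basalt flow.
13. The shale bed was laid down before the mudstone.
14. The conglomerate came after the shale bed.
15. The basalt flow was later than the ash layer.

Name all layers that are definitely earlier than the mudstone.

the ash layer, the chalk bed, the sandstone layer, the shale bed

Directly stated before the mudstone: the ash layer and the shale bed.
The chalk bed reaches the mudstone via the chalk bed → the ash layer → the mudstone.
The sandstone layer reaches the mudstone via the sandstone layer → the ash layer → the mudstone.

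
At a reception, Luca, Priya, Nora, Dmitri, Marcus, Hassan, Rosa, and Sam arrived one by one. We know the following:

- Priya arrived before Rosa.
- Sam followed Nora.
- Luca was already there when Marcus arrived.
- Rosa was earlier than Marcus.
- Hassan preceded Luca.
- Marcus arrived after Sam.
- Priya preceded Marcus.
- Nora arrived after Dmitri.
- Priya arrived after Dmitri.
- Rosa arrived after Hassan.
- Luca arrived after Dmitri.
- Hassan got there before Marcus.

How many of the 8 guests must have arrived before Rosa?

Directly stated before Rosa: Hassan and Priya.
Dmitri reaches Rosa via Dmitri → Priya → Rosa.
That's Dmitri, Hassan, and Priya — 3 in all.

3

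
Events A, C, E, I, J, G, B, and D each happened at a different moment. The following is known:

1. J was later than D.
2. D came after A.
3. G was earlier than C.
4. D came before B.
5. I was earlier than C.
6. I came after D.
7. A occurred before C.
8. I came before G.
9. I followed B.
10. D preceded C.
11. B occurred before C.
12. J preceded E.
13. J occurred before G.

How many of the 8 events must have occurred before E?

Directly stated before E: J.
A reaches E via A → D → J → E.
D reaches E via D → J → E.
That's A, D, and J — 3 in all.

3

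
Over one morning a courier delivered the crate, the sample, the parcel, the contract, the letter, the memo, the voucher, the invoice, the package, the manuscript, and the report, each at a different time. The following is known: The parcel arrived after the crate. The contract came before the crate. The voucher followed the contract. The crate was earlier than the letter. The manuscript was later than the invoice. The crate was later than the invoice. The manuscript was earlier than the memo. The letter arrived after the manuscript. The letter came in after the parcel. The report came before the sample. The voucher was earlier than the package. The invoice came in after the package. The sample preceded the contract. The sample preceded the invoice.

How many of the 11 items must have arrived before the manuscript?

Directly stated before the manuscript: the invoice.
The contract reaches the manuscript via the contract → the voucher → the package → the invoice → the manuscript.
The package reaches the manuscript via the package → the invoice → the manuscript.
The report reaches the manuscript via the report → the sample → the invoice → the manuscript.
Likewise the sample and the voucher each reach the manuscript by chaining the stated constraints.
No chain forces the crate (or any of the others) ahead of the manuscript.
That's the contract, the invoice, the package, the report, the sample, and the voucher — 6 in all.

6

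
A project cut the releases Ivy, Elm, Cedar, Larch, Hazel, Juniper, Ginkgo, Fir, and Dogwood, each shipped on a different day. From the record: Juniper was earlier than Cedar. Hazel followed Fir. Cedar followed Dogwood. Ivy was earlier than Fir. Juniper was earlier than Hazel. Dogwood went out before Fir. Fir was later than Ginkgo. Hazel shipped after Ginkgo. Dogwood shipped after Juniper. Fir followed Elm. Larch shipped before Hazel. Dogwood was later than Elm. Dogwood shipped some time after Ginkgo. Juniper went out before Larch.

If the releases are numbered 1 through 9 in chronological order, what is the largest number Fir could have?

8

Fir must come before Hazel — 1 release forced after it.
Everything else can be placed before Fir in some valid order, so Fir can sit as late as position 9 − 1 = 8.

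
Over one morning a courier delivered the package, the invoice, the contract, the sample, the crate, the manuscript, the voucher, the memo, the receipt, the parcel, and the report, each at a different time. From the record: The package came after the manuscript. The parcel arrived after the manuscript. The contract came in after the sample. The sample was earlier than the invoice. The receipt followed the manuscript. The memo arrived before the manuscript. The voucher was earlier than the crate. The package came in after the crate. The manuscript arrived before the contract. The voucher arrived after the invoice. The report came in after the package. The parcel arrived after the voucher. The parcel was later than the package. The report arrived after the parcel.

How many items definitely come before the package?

Directly stated before the package: the crate and the manuscript.
The invoice reaches the package via the invoice → the voucher → the crate → the package.
The memo reaches the package via the memo → the manuscript → the package.
The sample reaches the package via the sample → the invoice → the voucher → the crate → the package.
Likewise the voucher reaches the package by chaining the stated constraints.
No chain forces the report (or any of the others) ahead of the package.
That's the crate, the invoice, the manuscript, the memo, the sample, and the voucher — 6 in all.

6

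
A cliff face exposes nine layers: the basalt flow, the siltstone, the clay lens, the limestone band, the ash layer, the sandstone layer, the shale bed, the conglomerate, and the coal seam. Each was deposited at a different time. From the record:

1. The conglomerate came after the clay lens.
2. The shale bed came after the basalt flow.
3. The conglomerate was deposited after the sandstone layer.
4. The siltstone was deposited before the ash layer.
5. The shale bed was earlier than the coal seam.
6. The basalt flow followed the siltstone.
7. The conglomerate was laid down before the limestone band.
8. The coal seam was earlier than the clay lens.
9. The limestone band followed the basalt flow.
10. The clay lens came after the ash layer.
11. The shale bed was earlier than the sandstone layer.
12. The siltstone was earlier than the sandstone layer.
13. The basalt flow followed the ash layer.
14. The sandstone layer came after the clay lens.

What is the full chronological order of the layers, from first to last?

The constraints fix every adjacent pair, so only one ordering works:
the siltstone → the ash layer → the basalt flow → the shale bed → the coal seam → the clay lens → the sandstone layer → the conglomerate → the limestone band.

the siltstone, the ash layer, the basalt flow, the shale bed, the coal seam, the clay lens, the sandstone layer, the conglomerate, the limestone band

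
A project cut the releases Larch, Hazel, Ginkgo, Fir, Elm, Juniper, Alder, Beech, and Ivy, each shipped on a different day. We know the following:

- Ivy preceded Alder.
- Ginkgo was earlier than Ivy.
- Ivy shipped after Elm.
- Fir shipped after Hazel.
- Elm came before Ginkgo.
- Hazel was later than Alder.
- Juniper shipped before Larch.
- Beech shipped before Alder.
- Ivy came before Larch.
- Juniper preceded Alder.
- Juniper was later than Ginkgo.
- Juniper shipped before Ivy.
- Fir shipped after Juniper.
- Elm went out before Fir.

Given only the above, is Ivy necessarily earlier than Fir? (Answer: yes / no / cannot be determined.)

yes

Chain the constraints: Ivy → Alder → Hazel → Fir. Each link is directly stated, so Ivy comes before Fir.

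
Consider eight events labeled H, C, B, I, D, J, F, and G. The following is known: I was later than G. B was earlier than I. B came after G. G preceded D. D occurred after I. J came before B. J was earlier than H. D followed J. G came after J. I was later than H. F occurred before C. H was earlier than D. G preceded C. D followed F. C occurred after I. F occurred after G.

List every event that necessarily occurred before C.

B, F, G, H, I, J

Directly stated before C: F, G, and I.
B reaches C via B → I → C.
H reaches C via H → I → C.
J reaches C via J → G → C.
No chain forces D ahead of C.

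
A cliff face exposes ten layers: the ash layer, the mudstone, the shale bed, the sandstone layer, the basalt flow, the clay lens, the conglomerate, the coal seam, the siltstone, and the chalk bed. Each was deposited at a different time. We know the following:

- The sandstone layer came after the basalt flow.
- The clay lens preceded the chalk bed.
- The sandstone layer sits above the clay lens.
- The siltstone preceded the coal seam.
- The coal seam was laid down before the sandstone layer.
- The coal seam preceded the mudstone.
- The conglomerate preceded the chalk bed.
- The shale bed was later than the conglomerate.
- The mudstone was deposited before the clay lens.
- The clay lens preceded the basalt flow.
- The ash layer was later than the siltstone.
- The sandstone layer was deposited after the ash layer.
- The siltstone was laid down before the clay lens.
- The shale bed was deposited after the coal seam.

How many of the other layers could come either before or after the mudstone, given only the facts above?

Forced before the mudstone: the coal seam and the siltstone; forced after the mudstone: the basalt flow, the chalk bed, the clay lens, and the sandstone layer.
That leaves the ash layer, the conglomerate, and the shale bed with no forced order relative to the mudstone — 3.

3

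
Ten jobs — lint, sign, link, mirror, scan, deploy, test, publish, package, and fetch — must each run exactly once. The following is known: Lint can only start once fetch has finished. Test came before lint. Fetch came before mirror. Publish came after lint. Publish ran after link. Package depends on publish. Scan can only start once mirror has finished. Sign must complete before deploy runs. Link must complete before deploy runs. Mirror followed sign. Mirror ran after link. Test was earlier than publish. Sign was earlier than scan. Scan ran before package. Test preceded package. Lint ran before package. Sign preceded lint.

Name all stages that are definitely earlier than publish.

fetch, link, lint, sign, test

Directly stated before publish: link, lint, and test.
Fetch reaches publish via fetch → lint → publish.
Sign reaches publish via sign → lint → publish.
No chain forces scan (or any of the others) ahead of publish.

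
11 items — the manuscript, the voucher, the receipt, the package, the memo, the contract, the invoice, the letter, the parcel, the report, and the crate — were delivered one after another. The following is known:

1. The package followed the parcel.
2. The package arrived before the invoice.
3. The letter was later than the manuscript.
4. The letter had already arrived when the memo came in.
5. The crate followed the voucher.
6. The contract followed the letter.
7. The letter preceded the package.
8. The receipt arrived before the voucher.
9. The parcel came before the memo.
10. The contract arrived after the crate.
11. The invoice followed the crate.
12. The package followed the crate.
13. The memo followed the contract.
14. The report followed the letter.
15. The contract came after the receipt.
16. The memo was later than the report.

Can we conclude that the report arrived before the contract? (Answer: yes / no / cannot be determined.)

No chain of stated constraints runs from the report to the contract, and none runs from the contract to the report either.
So the relative order of the report and the contract is not fixed by the given facts.

cannot be determined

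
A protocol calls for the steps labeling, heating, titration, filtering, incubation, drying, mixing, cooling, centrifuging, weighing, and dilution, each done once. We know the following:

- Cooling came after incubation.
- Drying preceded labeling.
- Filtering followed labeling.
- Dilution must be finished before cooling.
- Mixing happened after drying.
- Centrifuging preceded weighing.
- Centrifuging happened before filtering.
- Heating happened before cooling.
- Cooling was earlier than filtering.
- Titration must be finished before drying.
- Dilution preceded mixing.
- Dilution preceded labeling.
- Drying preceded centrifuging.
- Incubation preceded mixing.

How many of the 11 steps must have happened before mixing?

4

Directly stated before mixing: dilution, drying, and incubation.
Titration reaches mixing via titration → drying → mixing.
No chain forces weighing (or any of the others) ahead of mixing.
That's dilution, drying, incubation, and titration — 4 in all.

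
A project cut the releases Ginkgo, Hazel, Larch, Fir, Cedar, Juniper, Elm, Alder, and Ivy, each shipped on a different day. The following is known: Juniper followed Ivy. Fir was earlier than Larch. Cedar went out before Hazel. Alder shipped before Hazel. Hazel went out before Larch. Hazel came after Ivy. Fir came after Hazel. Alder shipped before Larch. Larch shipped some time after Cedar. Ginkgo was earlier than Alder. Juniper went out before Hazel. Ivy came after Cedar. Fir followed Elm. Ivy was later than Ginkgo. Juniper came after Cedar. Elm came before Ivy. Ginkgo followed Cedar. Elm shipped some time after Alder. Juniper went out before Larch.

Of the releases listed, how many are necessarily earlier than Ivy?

4

Directly stated before Ivy: Cedar, Elm, and Ginkgo.
Alder reaches Ivy via Alder → Elm → Ivy.
That's Alder, Cedar, Elm, and Ginkgo — 4 in all.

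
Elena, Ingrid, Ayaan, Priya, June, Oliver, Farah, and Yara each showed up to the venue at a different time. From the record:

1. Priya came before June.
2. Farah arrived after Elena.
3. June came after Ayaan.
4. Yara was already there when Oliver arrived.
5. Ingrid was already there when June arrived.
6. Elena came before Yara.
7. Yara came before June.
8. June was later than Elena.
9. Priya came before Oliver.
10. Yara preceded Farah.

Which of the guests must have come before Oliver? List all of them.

Directly stated before Oliver: Priya and Yara.
Elena reaches Oliver via Elena → Yara → Oliver.
No chain forces June (or any of the others) ahead of Oliver.

Elena, Priya, Yara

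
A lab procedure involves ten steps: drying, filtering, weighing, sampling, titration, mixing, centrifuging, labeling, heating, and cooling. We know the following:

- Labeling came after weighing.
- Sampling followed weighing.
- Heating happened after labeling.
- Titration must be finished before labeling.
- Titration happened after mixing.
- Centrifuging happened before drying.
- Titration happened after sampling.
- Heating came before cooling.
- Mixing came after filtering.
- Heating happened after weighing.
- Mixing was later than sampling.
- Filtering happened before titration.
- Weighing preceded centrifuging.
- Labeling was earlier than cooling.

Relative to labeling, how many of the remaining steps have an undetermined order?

Forced before labeling: filtering, mixing, sampling, titration, and weighing; forced after labeling: cooling and heating.
That leaves centrifuging and drying with no forced order relative to labeling — 2.

2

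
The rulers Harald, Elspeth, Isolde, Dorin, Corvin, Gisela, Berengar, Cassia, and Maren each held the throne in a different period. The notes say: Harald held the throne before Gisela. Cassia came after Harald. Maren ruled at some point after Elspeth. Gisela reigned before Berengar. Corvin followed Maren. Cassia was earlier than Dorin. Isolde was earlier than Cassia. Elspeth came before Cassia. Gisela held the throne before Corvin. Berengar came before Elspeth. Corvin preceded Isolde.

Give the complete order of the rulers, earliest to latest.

Harald, Gisela, Berengar, Elspeth, Maren, Corvin, Isolde, Cassia, Dorin

The constraints fix every adjacent pair, so only one ordering works:
Harald → Gisela → Berengar → Elspeth → Maren → Corvin → Isolde → Cassia → Dorin.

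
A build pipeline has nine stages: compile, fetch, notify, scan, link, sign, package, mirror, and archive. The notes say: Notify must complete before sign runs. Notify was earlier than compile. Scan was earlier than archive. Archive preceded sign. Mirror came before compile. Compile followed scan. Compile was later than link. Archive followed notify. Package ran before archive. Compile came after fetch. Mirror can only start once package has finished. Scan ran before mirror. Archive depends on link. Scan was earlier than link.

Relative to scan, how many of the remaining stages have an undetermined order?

3

Forced after scan: archive, compile, link, mirror, and sign.
That leaves fetch, notify, and package with no forced order relative to scan — 3.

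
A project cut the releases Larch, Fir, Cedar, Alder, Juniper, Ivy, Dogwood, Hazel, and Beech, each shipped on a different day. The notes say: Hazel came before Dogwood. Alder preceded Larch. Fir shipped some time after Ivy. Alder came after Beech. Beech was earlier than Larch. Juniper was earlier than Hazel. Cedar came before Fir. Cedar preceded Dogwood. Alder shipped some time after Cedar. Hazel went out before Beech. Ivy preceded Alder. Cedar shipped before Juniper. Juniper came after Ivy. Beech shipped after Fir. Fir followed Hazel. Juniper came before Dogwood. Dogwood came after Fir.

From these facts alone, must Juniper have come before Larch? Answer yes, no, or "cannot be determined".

Chain the constraints: Juniper → Hazel → Beech → Larch. Each link is directly stated, so Juniper comes before Larch.

yes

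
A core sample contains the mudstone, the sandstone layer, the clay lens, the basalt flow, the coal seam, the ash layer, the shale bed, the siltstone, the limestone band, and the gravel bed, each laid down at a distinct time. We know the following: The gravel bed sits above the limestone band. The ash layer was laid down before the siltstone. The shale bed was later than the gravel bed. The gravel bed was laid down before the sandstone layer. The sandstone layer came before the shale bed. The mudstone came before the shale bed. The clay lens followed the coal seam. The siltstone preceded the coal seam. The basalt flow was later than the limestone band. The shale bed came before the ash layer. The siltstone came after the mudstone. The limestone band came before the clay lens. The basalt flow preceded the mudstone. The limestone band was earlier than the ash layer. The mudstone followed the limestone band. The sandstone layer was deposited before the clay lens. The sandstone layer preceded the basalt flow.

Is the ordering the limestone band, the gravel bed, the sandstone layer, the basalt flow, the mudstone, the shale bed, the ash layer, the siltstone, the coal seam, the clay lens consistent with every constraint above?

Check each stated constraint against the proposed order — e.g. the sandstone layer is ahead of the clay lens; the limestone band is ahead of the clay lens. Every pair is in the required order; nothing is violated.

yes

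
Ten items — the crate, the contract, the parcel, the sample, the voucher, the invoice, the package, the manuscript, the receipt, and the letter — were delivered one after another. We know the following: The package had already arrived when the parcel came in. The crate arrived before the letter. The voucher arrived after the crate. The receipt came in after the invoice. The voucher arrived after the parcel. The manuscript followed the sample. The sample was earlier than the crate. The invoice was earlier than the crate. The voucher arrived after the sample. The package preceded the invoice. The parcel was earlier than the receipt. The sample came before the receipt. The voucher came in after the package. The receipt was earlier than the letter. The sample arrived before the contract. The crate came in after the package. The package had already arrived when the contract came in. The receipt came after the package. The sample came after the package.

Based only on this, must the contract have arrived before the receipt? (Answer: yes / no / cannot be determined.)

cannot be determined

No chain of stated constraints runs from the contract to the receipt, and none runs from the receipt to the contract either.
So the relative order of the contract and the receipt is not fixed by the given facts.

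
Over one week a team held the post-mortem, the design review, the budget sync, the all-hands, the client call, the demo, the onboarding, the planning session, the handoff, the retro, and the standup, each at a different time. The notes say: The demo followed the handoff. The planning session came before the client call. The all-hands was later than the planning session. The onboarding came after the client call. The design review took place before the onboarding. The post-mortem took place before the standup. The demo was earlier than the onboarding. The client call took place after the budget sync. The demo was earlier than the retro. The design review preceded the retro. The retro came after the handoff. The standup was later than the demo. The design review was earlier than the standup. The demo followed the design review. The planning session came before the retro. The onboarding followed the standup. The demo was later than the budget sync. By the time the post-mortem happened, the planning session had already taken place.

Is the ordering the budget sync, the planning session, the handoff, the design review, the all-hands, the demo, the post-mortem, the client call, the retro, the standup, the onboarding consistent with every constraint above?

yes

Check each stated constraint against the proposed order — e.g. the planning session is ahead of the retro; the design review is ahead of the onboarding. Every pair is in the required order; nothing is violated.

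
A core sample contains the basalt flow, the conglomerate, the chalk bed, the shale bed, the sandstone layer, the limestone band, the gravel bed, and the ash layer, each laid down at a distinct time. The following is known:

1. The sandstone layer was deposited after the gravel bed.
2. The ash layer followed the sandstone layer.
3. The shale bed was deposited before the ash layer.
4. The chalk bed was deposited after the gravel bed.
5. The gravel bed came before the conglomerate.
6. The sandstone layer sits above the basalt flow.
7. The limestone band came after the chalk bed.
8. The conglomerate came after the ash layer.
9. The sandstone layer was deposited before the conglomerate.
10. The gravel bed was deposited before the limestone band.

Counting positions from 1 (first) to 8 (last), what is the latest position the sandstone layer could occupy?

6

The sandstone layer must come before the ash layer and the conglomerate — 2 layers forced after it.
Everything else can be placed before the sandstone layer in some valid order, so the sandstone layer can sit as late as position 8 − 2 = 6.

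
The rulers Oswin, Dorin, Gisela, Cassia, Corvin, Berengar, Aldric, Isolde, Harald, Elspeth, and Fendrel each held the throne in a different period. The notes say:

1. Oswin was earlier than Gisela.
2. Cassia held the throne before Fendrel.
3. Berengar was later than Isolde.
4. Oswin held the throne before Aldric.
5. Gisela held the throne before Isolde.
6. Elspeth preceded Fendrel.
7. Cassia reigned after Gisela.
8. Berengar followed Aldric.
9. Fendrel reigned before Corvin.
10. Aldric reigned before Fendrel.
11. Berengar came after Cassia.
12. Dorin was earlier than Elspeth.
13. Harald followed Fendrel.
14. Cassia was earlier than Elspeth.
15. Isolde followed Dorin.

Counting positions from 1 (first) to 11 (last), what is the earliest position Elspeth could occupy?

5

Cassia, Dorin, Gisela, and Oswin must all come before Elspeth — 4 forced predecessors.
Nothing else is forced ahead of Elspeth, so their earliest slot is position 4 + 1 = 5.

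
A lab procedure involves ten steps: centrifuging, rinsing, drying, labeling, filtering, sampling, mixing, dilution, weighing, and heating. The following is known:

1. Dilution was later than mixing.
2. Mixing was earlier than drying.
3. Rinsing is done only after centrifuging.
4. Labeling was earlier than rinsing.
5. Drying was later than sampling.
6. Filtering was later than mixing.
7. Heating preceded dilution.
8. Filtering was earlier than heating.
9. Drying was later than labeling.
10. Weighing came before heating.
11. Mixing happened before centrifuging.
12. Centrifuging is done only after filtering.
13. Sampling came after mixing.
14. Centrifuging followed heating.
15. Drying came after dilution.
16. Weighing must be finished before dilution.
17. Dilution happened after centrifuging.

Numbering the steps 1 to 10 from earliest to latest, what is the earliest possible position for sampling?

Mixing must come before sampling — 1 forced predecessor.
Nothing else is forced ahead of sampling, so its earliest slot is position 1 + 1 = 2.

2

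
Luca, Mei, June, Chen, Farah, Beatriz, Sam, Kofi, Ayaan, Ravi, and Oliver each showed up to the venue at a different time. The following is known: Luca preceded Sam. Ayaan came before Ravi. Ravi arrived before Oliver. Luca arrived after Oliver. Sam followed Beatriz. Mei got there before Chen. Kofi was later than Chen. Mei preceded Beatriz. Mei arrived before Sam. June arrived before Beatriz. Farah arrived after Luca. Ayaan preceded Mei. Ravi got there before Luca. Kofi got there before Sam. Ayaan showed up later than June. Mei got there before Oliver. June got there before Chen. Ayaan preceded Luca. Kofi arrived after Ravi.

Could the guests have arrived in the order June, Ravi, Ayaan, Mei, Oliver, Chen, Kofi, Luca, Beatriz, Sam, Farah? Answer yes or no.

no

The constraints require Ayaan before Ravi, but in the proposed sequence Ravi appears ahead of Ayaan. That one violation is enough.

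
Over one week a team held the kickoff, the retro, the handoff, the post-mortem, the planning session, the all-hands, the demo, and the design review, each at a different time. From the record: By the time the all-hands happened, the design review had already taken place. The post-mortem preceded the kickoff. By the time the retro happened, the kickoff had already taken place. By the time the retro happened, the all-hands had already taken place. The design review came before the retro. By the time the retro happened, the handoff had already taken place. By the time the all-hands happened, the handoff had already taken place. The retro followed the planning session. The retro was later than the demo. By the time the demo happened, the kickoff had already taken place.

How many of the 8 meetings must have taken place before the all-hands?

2

Directly stated before the all-hands: the design review and the handoff.
No chain forces the post-mortem (or any of the others) ahead of the all-hands.
That's the design review and the handoff — 2 in all.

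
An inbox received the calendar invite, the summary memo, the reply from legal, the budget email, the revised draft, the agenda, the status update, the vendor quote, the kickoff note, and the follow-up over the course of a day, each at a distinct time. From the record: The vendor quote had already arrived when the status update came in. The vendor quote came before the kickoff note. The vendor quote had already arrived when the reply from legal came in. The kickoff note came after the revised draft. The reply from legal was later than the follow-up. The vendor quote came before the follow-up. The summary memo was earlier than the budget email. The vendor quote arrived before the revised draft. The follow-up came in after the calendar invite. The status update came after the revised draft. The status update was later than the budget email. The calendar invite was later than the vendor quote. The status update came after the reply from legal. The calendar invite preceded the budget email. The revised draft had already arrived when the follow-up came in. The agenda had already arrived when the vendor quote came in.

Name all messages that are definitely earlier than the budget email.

Directly stated before the budget email: the calendar invite and the summary memo.
The agenda reaches the budget email via the agenda → the vendor quote → the calendar invite → the budget email.
The vendor quote reaches the budget email via the vendor quote → the calendar invite → the budget email.
No chain forces the reply from legal (or any of the others) ahead of the budget email.

the agenda, the calendar invite, the summary memo, the vendor quote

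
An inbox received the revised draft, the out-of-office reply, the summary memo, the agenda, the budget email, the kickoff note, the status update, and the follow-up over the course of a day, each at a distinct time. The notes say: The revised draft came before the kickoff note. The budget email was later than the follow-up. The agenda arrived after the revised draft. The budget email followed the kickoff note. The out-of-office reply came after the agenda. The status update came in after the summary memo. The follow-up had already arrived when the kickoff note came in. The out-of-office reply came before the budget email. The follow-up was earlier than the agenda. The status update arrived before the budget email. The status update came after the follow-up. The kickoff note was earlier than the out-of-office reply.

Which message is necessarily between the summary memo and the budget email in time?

the status update

Tracing the constraints gives the summary memo → the status update → the budget email, so the status update sits after the summary memo and before the budget email.
No other message is forced both after the summary memo and before the budget email.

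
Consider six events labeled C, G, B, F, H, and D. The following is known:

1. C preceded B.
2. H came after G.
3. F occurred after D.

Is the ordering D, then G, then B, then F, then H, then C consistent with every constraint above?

no

The constraints require C before B, but in the proposed sequence B appears ahead of C. That one violation is enough.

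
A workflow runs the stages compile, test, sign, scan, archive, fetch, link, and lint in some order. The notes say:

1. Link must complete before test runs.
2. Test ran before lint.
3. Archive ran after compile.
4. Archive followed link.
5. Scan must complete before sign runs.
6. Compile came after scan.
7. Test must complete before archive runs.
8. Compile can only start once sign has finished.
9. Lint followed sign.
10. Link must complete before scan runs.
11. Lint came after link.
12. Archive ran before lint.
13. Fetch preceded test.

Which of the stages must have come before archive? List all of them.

Directly stated before archive: compile, link, and test.
Fetch reaches archive via fetch → test → archive.
Scan reaches archive via scan → compile → archive.
Sign reaches archive via sign → compile → archive.

compile, fetch, link, scan, sign, test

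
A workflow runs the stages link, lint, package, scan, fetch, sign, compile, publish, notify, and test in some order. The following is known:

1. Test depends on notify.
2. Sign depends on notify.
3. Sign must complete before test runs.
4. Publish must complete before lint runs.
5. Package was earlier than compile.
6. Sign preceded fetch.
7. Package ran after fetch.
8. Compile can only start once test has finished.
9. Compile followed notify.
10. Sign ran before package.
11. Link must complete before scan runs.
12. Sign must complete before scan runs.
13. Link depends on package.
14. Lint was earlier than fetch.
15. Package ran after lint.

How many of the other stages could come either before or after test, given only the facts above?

6

Forced before test: notify and sign; forced after test: compile.
That leaves fetch, link, lint, package, publish, and scan with no forced order relative to test — 6.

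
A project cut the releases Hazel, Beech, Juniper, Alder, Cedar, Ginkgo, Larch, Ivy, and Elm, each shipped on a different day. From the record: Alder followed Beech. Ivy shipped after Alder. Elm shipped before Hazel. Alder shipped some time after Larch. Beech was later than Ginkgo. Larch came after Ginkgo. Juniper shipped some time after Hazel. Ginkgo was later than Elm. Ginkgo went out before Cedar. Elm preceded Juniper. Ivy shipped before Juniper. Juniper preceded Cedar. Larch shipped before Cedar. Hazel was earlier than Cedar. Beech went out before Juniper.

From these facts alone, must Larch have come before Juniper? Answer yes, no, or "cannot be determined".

yes

Chain the constraints: Larch → Alder → Ivy → Juniper. Each link is directly stated, so Larch comes before Juniper.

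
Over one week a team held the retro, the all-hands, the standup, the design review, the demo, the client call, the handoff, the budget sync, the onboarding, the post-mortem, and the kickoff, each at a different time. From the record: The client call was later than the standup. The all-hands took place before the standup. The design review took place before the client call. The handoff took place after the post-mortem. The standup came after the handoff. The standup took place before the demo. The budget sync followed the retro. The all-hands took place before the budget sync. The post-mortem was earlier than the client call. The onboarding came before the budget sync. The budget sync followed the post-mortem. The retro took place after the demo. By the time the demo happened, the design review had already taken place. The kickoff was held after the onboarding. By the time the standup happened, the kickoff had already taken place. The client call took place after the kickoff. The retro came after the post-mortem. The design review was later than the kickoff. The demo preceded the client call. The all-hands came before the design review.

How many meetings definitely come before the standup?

Directly stated before the standup: the all-hands, the handoff, and the kickoff.
The onboarding reaches the standup via the onboarding → the kickoff → the standup.
The post-mortem reaches the standup via the post-mortem → the handoff → the standup.
No chain forces the design review (or any of the others) ahead of the standup.
That's the all-hands, the handoff, the kickoff, the onboarding, and the post-mortem — 5 in all.

5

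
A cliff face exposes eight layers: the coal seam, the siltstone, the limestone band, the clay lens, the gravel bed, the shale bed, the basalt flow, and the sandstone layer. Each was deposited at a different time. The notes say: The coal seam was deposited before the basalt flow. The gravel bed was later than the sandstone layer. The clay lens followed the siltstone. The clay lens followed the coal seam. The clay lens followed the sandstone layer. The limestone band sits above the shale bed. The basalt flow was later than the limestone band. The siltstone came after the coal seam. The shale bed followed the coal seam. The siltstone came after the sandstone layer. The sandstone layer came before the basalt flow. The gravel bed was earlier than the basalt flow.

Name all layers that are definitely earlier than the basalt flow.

the coal seam, the gravel bed, the limestone band, the sandstone layer, the shale bed

Directly stated before the basalt flow: the coal seam, the gravel bed, the limestone band, and the sandstone layer.
The shale bed reaches the basalt flow via the shale bed → the limestone band → the basalt flow.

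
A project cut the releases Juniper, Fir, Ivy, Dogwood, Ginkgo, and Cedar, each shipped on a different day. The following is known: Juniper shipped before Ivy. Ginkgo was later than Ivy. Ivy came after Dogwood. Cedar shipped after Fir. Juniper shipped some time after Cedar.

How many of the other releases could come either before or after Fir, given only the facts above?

1

Forced after Fir: Cedar, Ginkgo, Ivy, and Juniper.
That leaves Dogwood with no forced order relative to Fir — 1.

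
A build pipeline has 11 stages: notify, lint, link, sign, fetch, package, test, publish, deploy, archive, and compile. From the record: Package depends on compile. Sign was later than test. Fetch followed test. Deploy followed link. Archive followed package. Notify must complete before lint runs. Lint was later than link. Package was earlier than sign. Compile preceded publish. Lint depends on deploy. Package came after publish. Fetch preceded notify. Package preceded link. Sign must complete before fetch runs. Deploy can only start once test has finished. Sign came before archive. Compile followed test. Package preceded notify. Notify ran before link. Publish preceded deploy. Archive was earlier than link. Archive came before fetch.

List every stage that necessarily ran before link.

Directly stated before link: archive, notify, and package.
Compile reaches link via compile → package → link.
Fetch reaches link via fetch → notify → link.
Publish reaches link via publish → package → link.
Likewise sign and test each reach link by chaining the stated constraints.

archive, compile, fetch, notify, package, publish, sign, test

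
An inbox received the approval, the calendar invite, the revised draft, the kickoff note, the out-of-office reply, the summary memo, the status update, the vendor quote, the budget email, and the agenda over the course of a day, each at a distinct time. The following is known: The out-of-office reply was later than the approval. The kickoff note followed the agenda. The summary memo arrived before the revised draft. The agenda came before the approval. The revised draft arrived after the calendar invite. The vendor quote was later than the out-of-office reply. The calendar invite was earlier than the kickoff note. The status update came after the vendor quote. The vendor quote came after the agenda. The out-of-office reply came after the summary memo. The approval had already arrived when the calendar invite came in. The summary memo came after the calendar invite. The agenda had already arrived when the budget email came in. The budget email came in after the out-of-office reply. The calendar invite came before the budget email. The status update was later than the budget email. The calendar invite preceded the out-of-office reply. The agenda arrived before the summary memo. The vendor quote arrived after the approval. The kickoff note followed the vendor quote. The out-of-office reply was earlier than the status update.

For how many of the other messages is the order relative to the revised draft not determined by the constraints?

Forced before the revised draft: the agenda, the approval, the calendar invite, and the summary memo.
That leaves the budget email, the kickoff note, the out-of-office reply, the status update, and the vendor quote with no forced order relative to the revised draft — 5.

5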